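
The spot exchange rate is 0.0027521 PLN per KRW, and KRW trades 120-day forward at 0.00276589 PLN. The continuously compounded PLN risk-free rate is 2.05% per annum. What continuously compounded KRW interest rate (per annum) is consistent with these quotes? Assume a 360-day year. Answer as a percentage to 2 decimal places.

0.55%

T = 120/360 years.
By CIP, F/S equals the PLN-to-KRW growth ratio: 0.00276589/0.0027521 = 1.0050107.
PLN growth factor: e^(0.0205×120/360) = 1.0068567.
That pins the KRW growth at 1.0018368.
Take logs: ln 1.0018368 / (120/360) = 0.005505, so 0.55%.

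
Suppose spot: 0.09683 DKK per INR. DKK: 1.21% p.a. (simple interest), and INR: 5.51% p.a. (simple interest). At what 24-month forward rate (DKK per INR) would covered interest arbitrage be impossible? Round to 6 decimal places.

0.089329

T = 2 years.
Growth of 1 DKK over T: 1 + 0.0121×2 = 1.024200.
INR growth factor: 1 + 0.0551×2 = 1.110200.
So F = 0.09683 × 1.024200 / 1.110200 = 0.08932921 (DKK/INR).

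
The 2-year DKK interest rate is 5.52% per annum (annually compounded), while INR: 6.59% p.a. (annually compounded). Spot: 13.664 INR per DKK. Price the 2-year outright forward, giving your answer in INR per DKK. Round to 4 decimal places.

T = 2 years.
INR accumulates by (1 + 0.0659)^2 = 1.13614281.
Growth of 1 DKK over T: (1 + 0.0552)^2 = 1.11344704.
Forward (INR per DKK) = 13.664 × 1.13614281 / 1.11344704 = 13.942518.

13.9425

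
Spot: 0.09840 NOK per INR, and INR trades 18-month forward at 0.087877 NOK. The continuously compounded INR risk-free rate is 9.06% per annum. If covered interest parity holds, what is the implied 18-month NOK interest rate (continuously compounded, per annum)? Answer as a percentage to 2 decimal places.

T = 18/12 years.
F/S = 0.087877/0.0984 = 0.8930589 = (growth of NOK) / (growth of INR).
INR growth factor: e^(0.0906×18/12) = 1.1455673.
Hence g_NOK = 1.0230591.
Take logs: ln 1.0230591 / (18/12) = 0.015198, so 1.52%.

1.52%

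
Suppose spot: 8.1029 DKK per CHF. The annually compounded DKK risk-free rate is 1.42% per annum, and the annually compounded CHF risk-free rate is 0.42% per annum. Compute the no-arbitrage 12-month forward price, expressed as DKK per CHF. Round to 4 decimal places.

8.1836

T = 1 year.
Growth of 1 DKK over T: (1 + 0.0142)^1 = 1.014200.
CHF growth factor: (1 + 0.0042)^1 = 1.004200.
CIP: F = S · (grow DKK)/(grow CHF) = 8.1029 × 1.014200/1.004200 = 8.183590 DKK per CHF.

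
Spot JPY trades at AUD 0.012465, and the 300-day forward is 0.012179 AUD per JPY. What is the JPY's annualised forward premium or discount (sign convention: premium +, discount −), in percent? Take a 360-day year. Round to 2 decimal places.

-2.75%

T = 300/360 years.
(F − S)/S = (0.012179 − 0.012465)/0.012465 = -0.0229442.
Per annum: -0.0229442 / (300/360) = -0.027533 = -2.75%.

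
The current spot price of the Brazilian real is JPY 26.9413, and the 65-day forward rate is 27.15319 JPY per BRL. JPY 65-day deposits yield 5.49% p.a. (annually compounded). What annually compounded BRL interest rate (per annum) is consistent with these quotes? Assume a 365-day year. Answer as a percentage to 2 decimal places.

0.95%

T = 65/365 years.
CIP gives F = S · g_JPY/g_BRL, so g_JPY/g_BRL = 27.15319/26.9413 = 1.0078649.
The JPY side grows by (1 + 0.0549)^(65/365) = 1.0095632.
So the BRL growth factor = 1.001685.
r = 1.001685^(365/65) − 1 = 0.009499 → 0.95%.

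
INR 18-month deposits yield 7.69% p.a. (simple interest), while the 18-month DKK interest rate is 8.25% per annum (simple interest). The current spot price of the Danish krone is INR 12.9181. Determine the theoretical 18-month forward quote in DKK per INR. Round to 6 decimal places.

T = 18/12 years.
INR growth factor: 1 + 0.0769×18/12 = 1.115350.
Growth of 1 DKK over T: 1 + 0.0825×18/12 = 1.123750.
So F = 12.9181 × 1.115350 / 1.123750 = 12.82154 (INR/DKK).
Quoted the other way: 1/12.82154 = 0.077994 DKK per INR.

0.077994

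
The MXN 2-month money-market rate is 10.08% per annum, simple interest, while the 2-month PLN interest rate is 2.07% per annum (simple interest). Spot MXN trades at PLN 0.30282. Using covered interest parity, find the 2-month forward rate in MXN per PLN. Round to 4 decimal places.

3.3462

T = 2/12 years.
PLN growth factor: 1 + 0.0207×2/12 = 1.003450.
Growth of 1 MXN over T: 1 + 0.1008×2/12 = 1.016800.
CIP: F = S · (grow PLN)/(grow MXN) = 0.30282 × 1.003450/1.016800 = 0.2988441 PLN per MXN.
Invert for MXN per PLN: 1 / 0.2988441 = 3.3462.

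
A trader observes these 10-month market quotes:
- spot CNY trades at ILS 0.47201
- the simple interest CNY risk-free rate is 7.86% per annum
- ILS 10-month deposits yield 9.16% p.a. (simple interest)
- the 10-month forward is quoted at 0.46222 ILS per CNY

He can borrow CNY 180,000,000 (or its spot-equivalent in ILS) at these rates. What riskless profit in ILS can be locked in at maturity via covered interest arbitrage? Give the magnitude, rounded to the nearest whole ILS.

ILS 2,798,044

T = 10/12 years.
Invest the CNY and cover forward: 180,000,000 × 1.065500 × 0.46222 = ILS 88,649,173.80.
Convert at spot and invest in ILS: 180,000,000 × 0.47201 × 1.0763333333 = ILS 91,447,217.40.
The quoted forward undervalues CNY, so borrow CNY, convert to ILS at spot, deposit the ILS at 9.16%, and buy CNY forward at 0.46222 to cover the loan.
The gap between the two covered legs is ILS 2,798,044.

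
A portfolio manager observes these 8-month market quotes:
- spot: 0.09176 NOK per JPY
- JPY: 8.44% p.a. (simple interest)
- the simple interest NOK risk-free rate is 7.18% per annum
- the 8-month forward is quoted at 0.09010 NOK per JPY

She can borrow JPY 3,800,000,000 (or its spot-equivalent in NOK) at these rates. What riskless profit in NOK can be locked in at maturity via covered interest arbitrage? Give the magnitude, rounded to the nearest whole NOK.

T = 8/12 years.
Keep in JPY, deliver into the forward: 3,800,000,000·1.05626666667·0.09010 = NOK 361,644,581.33.
Swap to NOK now, deposit: 3,800,000,000·0.09176·1.04786666667 = NOK 365,378,532.27.
The quoted forward undervalues JPY, so borrow JPY, convert to NOK at spot, deposit the NOK at 7.18%, and buy JPY forward at 0.09010 to cover the loan.
Profit = 365,378,532.27 − 361,644,581.33 = NOK 3,733,951.

NOK 3,733,951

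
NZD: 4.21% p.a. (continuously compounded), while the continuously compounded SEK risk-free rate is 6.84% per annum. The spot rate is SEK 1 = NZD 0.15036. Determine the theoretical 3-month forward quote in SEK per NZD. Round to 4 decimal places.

6.6946

T = 3/12 years.
Growth of 1 NZD over T: e^(0.0421×3/12) = 1.0105806.
SEK growth factor: e^(0.0684×3/12) = 1.017247.
CIP: F = S · (grow NZD)/(grow SEK) = 0.15036 × 1.0105806/1.017247 = 0.1493746 NZD per SEK.
Invert for SEK per NZD: 1 / 0.1493746 = 6.6946.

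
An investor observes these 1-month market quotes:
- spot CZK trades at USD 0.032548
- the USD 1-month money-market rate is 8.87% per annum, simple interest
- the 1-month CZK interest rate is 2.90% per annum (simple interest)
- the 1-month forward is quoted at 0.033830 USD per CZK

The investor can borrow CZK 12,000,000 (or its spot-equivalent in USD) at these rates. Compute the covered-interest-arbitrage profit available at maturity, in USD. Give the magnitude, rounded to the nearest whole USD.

T = 1/12 years.
Invest the CZK and cover forward: 12,000,000 × 1.00241667 × 0.033830 = USD 406,941.07.
Convert at spot and invest in USD: 12,000,000 × 0.032548 × 1.00739167 = USD 393,463.01.
The quoted forward overvalues CZK, so borrow USD, buy CZK at spot, deposit the CZK at 2.90%, and sell the proceeds forward at 0.033830.
The gap between the two covered legs is USD 13,478.

USD 13,478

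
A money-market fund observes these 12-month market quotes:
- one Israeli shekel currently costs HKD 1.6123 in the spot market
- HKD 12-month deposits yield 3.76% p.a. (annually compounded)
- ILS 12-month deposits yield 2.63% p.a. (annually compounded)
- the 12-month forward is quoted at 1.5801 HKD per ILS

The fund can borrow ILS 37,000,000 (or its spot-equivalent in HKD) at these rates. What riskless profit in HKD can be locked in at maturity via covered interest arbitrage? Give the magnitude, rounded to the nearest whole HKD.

T = 1 year.
Keep in ILS, deliver into the forward: 37,000,000·1.026300·1.5801 = HKD 60,001,295.31.
Swap to HKD now, deposit: 37,000,000·1.6123·1.037600 = HKD 61,898,131.76.
The quoted forward undervalues ILS, so borrow ILS, convert to HKD at spot, deposit the HKD at 3.76%, and buy ILS forward at 1.5801 to cover the loan.
Arbitrage profit = |60,001,295.31 − 61,898,131.76| = HKD 1,896,836.

HKD 1,896,836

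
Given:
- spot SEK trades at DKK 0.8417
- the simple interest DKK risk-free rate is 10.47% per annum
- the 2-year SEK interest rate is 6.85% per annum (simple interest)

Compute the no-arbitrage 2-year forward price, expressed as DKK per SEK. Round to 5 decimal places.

0.89530

T = 2 years.
DKK accumulates by 1 + 0.1047×2 = 1.209400.
SEK growth factor: 1 + 0.0685×2 = 1.137000.
CIP: F = S · (grow DKK)/(grow SEK) = 0.8417 × 1.209400/1.137000 = 0.8952964 DKK per SEK.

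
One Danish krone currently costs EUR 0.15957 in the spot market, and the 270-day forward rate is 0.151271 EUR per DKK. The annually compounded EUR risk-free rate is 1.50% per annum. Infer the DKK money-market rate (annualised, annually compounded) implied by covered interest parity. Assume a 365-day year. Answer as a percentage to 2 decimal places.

T = 270/365 years.
CIP gives F = S · g_EUR/g_DKK, so g_EUR/g_DKK = 0.151271/0.15957 = 0.9479915.
The EUR side grows by (1 + 0.0150)^(270/365) = 1.0110744.
So the DKK growth factor = 1.0665437.
Annualise: 1.0665437^(365/270) − 1 = 0.090996 = 9.10%.

9.10%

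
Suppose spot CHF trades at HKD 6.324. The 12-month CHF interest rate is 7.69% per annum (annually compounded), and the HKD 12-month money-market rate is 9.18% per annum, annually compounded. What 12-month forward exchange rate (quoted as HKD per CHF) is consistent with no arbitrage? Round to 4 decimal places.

6.4115

T = 1 year.
HKD accumulates by (1 + 0.0918)^1 = 1.091800.
CHF accumulates by (1 + 0.0769)^1 = 1.076900.
So F = 6.324 × 1.091800 / 1.076900 = 6.411499 (HKD/CHF).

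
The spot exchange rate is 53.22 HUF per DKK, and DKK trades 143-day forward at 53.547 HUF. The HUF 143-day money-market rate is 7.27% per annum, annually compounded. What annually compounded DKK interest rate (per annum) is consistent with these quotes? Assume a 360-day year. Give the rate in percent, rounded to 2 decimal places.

5.63%

T = 143/360 years.
CIP gives F = S · g_HUF/g_DKK, so g_HUF/g_DKK = 53.547/53.22 = 1.0061443.
HUF growth factor: (1 + 0.0727)^(143/360) = 1.0282688.
That pins the DKK growth at 1.0219894.
r = 1.0219894^(360/143) − 1 = 0.056285 → 5.63%.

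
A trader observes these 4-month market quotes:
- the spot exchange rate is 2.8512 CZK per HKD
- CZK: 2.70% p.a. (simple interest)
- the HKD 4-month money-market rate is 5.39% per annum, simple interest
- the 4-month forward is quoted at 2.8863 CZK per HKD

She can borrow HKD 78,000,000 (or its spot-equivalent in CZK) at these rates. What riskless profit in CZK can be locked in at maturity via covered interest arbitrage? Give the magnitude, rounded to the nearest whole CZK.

T = 4/12 years.
Keep in HKD, deliver into the forward: 78,000,000·1.01796666667·2.8863 = CZK 229,176,260.82.
Swap to CZK now, deposit: 78,000,000·2.8512·1.009000 = CZK 224,395,142.40.
The quoted forward overvalues HKD, so borrow CZK, buy HKD at spot, deposit the HKD at 5.39%, and sell the proceeds forward at 2.8863.
Arbitrage profit = |229,176,260.82 − 224,395,142.40| = CZK 4,781,118.

CZK 4,781,118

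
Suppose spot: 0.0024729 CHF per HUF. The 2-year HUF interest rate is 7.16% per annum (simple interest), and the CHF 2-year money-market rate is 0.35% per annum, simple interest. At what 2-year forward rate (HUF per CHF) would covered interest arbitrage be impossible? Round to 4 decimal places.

T = 2 years.
CHF accumulates by 1 + 0.0035×2 = 1.007000.
HUF growth factor: 1 + 0.0716×2 = 1.143200.
Forward (CHF per HUF) = 0.0024729 × 1.007000 / 1.143200 = 0.00217828053.
Invert for HUF per CHF: 1 / 0.00217828053 = 459.0777.

459.0777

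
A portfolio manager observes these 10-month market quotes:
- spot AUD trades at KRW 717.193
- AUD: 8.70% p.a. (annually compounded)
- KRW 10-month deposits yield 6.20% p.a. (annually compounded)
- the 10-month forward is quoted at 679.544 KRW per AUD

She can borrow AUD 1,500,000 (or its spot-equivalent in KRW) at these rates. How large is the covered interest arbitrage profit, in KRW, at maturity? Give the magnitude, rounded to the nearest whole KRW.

KRW 38,393,532

T = 10/12 years.
Route A — deposit AUD, sell forward: 1,500,000 × 1.071991364146 × 679.544 = KRW 1,092,697,949.34.
Route B — convert at spot, deposit KRW: 1,500,000 × 717.193 × 1.051405950534 = KRW 1,131,091,481.82.
The quoted forward undervalues AUD, so borrow AUD, convert to KRW at spot, deposit the KRW at 6.20%, and buy AUD forward at 679.544 to cover the loan.
Profit = 1,131,091,481.82 − 1,092,697,949.34 = KRW 38,393,532.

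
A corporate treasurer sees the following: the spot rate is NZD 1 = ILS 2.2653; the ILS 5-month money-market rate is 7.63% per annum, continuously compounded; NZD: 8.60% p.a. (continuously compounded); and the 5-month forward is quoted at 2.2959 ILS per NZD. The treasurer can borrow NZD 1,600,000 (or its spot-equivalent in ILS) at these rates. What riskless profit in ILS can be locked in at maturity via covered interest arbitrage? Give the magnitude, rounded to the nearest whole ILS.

T = 5/12 years.
Route A — deposit NZD, sell forward: 1,600,000 × 1.036483085 × 2.2959 = ILS 3,807,458.42.
Route B — convert at spot, deposit ILS: 1,600,000 × 2.2653 × 1.03230242 = ILS 3,741,559.48.
The quoted forward overvalues NZD, so borrow ILS, buy NZD at spot, deposit the NZD at 8.60%, and sell the proceeds forward at 2.2959.
Profit = 3,807,458.42 − 3,741,559.48 = ILS 65,899.

ILS 65,899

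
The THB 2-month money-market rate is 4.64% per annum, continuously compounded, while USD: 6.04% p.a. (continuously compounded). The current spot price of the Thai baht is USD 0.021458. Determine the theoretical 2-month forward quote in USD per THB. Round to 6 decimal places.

0.021508

T = 2/12 years.
Growth of 1 USD over T: e^(0.0604×2/12) = 1.0101175.
THB growth factor: e^(0.0464×2/12) = 1.0077633.
CIP: F = S · (grow USD)/(grow THB) = 0.021458 × 1.0101175/1.0077633 = 0.02150813 USD per THB.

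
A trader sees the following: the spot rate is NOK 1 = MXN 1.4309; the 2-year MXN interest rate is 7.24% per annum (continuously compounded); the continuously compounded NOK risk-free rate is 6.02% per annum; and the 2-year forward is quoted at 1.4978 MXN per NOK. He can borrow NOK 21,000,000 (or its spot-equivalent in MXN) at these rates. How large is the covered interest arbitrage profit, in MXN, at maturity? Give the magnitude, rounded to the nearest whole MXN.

MXN 747,478

T = 2 years.
Invest the NOK and cover forward: 21,000,000 × 1.1279479405 × 1.4978 = MXN 35,478,248.93.
Convert at spot and invest in MXN: 21,000,000 × 1.4309 × 1.1558083855 = MXN 34,730,770.60.
The quoted forward overvalues NOK, so borrow MXN, buy NOK at spot, deposit the NOK at 6.02%, and sell the proceeds forward at 1.4978.
Profit = 35,478,248.93 − 34,730,770.60 = MXN 747,478.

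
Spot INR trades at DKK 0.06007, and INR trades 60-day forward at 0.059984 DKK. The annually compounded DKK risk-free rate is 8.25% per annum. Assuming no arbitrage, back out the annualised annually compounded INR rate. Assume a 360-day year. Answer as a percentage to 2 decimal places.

9.18%

T = 60/360 years.
CIP gives F = S · g_DKK/g_INR, so g_DKK/g_INR = 0.059984/0.06007 = 0.9985683.
The DKK side grows by (1 + 0.0825)^(60/360) = 1.0132999.
Hence g_INR = 1.0147527.
Annualise: 1.0147527^(360/60) − 1 = 0.091846 = 9.18%.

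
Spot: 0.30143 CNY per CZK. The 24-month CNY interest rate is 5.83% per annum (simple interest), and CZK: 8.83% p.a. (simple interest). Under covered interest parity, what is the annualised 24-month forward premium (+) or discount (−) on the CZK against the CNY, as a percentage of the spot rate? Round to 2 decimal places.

T = 2 years.
No-arbitrage forward: 0.30143 × 1.116600 / 1.176600 = 0.28605876 CNY/CZK.
(F − S)/S ÷ T = (0.28605876 − 0.30143)/0.30143/2 = -0.025497 → -2.55%.

-2.55%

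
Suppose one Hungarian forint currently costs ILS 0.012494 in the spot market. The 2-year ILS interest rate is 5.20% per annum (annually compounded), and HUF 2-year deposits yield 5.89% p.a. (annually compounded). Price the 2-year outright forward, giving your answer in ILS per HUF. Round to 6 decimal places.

T = 2 years.
ILS growth factor: (1 + 0.0520)^2 = 1.106704.
Growth of 1 HUF over T: (1 + 0.0589)^2 = 1.1212692.
CIP: F = S · (grow ILS)/(grow HUF) = 0.012494 × 1.106704/1.1212692 = 0.01233170 ILS per HUF.

0.012332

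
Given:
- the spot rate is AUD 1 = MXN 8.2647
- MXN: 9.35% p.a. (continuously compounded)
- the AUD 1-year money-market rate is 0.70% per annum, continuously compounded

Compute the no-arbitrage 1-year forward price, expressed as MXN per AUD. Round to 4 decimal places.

9.0114

T = 1 year.
MXN growth factor: e^(0.0935×1) = 1.0980106.
AUD accumulates by e^(0.0070×1) = 1.0070246.
So F = 8.2647 × 1.0980106 / 1.0070246 = 9.011427 (MXN/AUD).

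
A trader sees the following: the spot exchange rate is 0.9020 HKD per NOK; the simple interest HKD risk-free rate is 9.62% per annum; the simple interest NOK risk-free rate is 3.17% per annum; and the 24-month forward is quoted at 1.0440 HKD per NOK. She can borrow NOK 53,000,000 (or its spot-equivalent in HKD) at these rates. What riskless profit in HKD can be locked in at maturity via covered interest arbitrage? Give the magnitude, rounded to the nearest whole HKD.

HKD 1,836,174

T = 2 years.
Invest the NOK and cover forward: 53,000,000 × 1.063400 × 1.0440 = HKD 58,840,048.80.
Convert at spot and invest in HKD: 53,000,000 × 0.9020 × 1.192400 = HKD 57,003,874.40.
The quoted forward overvalues NOK, so borrow HKD, buy NOK at spot, deposit the NOK at 3.17%, and sell the proceeds forward at 1.0440.
Arbitrage profit = |58,840,048.80 − 57,003,874.40| = HKD 1,836,174.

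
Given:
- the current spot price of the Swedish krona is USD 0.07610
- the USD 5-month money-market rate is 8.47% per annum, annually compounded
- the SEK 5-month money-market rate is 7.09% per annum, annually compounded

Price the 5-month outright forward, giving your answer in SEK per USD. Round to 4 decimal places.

13.0707

T = 5/12 years.
USD accumulates by (1 + 0.0847)^(5/12) = 1.03445678.
SEK accumulates by (1 + 0.0709)^(5/12) = 1.02895263.
Forward (USD per SEK) = 0.0761 × 1.03445678 / 1.02895263 = 0.076507080.
Quoted the other way: 1/0.076507080 = 13.0707 SEK per USD.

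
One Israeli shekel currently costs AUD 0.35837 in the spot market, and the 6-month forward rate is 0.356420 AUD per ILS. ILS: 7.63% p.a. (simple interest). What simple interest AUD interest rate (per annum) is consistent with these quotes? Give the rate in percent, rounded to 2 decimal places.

6.50%

T = 6/12 years.
CIP gives F = S · g_AUD/g_ILS, so g_AUD/g_ILS = 0.35642/0.35837 = 0.9945587.
The ILS side grows by 1 + 0.0763×6/12 = 1.038150.
So the AUD growth factor = 1.0325011.
(1.0325011 − 1)/T = 0.065002, i.e. 6.50%.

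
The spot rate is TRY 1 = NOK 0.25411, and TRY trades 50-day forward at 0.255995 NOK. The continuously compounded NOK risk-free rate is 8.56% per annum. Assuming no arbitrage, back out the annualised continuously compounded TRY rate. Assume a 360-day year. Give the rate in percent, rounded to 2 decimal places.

T = 50/360 years.
By CIP, F/S equals the NOK-to-TRY growth ratio: 0.255995/0.25411 = 1.0074180.
NOK growth factor: e^(0.0856×50/360) = 1.0119598.
So the TRY growth factor = 1.0045084.
Take logs: ln 1.0045084 / (50/360) = 0.032388, so 3.24%.

3.24%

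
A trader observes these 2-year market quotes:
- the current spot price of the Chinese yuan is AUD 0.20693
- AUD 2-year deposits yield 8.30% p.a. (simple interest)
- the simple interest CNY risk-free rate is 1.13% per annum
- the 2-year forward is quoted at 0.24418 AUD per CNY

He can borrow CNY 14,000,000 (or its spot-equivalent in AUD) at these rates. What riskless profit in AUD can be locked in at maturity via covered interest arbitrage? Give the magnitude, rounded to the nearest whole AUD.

T = 2 years.
Invest the CNY and cover forward: 14,000,000 × 1.022600 × 0.24418 = AUD 3,495,778.55.
Convert at spot and invest in AUD: 14,000,000 × 0.20693 × 1.166000 = AUD 3,377,925.32.
The quoted forward overvalues CNY, so borrow AUD, buy CNY at spot, deposit the CNY at 1.13%, and sell the proceeds forward at 0.24418.
Profit = 3,495,778.55 − 3,377,925.32 = AUD 117,853.

AUD 117,853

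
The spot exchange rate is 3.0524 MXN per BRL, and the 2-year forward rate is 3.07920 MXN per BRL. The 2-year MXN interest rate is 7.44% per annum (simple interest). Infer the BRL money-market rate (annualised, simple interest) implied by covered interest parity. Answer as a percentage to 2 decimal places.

6.94%

T = 2 years.
F/S = 3.0792/3.0524 = 1.0087800 = (growth of MXN) / (growth of BRL).
The MXN side grows by 1 + 0.0744×2 = 1.148800.
Hence g_BRL = 1.1388013.
(1.1388013 − 1)/T = 0.069401, i.e. 6.94%.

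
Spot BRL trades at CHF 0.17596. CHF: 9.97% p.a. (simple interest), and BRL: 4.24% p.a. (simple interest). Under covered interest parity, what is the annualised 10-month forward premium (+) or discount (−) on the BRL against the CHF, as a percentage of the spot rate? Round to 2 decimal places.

T = 10/12 years.
CIP forward (CHF per BRL) = 0.17596 × 1.0830833/1.0353333 = 0.18407535.
(F − S)/S ÷ T = (0.18407535 − 0.17596)/0.17596/(10/12) = 0.055345 → 5.53%.

+5.53%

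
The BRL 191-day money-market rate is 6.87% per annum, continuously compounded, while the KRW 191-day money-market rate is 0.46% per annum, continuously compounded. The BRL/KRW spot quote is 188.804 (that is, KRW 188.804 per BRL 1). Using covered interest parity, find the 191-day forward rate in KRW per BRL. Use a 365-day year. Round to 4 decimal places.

T = 191/365 years.
KRW accumulates by e^(0.0046×191/365) = 1.002410023.
Growth of 1 BRL over T: e^(0.0687×191/365) = 1.036603873.
So F = 188.804 × 1.002410023 / 1.036603873 = 182.576032 (KRW/BRL).

182.5760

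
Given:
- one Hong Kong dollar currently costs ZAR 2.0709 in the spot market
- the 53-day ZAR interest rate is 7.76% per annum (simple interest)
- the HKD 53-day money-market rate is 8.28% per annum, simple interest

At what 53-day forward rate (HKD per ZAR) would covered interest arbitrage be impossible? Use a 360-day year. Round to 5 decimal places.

T = 53/360 years.
Growth of 1 ZAR over T: 1 + 0.0776×53/360 = 1.0114244.
HKD growth factor: 1 + 0.0828×53/360 = 1.012190.
Forward (ZAR per HKD) = 2.0709 × 1.0114244 / 1.012190 = 2.069334.
Quoted the other way: 1/2.069334 = 0.48325 HKD per ZAR.

0.48325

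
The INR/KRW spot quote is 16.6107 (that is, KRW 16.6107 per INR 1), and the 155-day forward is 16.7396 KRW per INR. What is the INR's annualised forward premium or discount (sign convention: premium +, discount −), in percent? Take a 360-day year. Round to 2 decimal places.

T = 155/360 years.
INR trades forward at +0.77601% vs spot over the period.
Per annum: 0.0077601 / (155/360) = 0.018023 = 1.80%.

+1.80%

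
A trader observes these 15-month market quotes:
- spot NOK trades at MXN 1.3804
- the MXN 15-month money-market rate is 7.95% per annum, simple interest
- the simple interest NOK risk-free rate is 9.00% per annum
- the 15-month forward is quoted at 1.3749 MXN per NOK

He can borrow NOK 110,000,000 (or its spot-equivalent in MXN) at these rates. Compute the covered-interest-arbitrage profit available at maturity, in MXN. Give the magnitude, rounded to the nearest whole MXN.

MXN 1,319,890

T = 15/12 years.
Keep in NOK, deliver into the forward: 110,000,000·1.112500·1.3749 = MXN 168,253,387.50.
Swap to MXN now, deposit: 110,000,000·1.3804·1.099375 = MXN 166,933,497.50.
The quoted forward overvalues NOK, so borrow MXN, buy NOK at spot, deposit the NOK at 9.00%, and sell the proceeds forward at 1.3749.
Profit = 168,253,387.50 − 166,933,497.50 = MXN 1,319,890.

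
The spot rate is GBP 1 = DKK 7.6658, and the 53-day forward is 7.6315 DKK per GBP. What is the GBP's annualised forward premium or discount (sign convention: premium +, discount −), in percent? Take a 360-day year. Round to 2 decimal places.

-3.04%

T = 53/360 years.
GBP trades forward at -0.44744% vs spot over the period.
Annualise by dividing by T: -0.0044744 / (53/360) = -0.030392 → -3.04%.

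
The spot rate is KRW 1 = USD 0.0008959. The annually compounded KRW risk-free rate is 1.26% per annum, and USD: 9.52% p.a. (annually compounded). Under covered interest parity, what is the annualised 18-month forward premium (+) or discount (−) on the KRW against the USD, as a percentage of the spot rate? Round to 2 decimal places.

+8.32%

T = 18/12 years.
F = S · g_USD/g_KRW = 0.0008959 × 1.1461466/1.0189594 = 0.0010077268.
(F − S)/S ÷ T = (0.0010077268 − 0.0008959)/0.0008959/(18/12) = 0.083214 → 8.32%.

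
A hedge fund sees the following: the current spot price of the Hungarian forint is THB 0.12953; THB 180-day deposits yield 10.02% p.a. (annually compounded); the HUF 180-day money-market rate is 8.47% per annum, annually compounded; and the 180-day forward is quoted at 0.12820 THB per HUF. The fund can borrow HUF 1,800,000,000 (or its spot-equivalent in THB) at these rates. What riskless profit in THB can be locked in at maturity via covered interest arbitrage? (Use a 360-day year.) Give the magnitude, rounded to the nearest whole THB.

T = 180/360 years.
Invest the HUF and cover forward: 1,800,000,000 × 1.04148931824 × 0.12820 = THB 240,334,075.08.
Convert at spot and invest in THB: 1,800,000,000 × 0.12953 × 1.0489041901 = THB 244,556,207.54.
The quoted forward undervalues HUF, so borrow HUF, convert to THB at spot, deposit the THB at 10.02%, and buy HUF forward at 0.12820 to cover the loan.
Profit = 244,556,207.54 − 240,334,075.08 = THB 4,222,132.

THB 4,222,132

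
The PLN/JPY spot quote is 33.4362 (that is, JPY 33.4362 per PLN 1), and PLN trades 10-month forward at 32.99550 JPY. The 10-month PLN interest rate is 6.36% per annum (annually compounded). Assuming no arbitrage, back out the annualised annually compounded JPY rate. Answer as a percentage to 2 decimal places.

4.68%

T = 10/12 years.
By CIP, F/S equals the JPY-to-PLN growth ratio: 32.9955/33.4362 = 0.9868197.
The PLN side grows by (1 + 0.0636)^(10/12) = 1.0527258.
So the JPY growth factor = 1.0388506.
r = 1.0388506^(12/10) − 1 = 0.046800 → 4.68%.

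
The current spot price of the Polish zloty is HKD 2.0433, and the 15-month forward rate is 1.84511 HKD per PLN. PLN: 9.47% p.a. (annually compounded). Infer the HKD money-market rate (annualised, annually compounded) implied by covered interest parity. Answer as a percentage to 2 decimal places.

T = 15/12 years.
F/S = 1.84511/2.0433 = 0.9030049 = (growth of HKD) / (growth of PLN).
The PLN side grows by (1 + 0.0947)^(15/12) = 1.1197444.
That pins the HKD growth at 1.0111347.
Annualise: 1.0111347^(12/15) − 1 = 0.008898 = 0.89%.

0.89%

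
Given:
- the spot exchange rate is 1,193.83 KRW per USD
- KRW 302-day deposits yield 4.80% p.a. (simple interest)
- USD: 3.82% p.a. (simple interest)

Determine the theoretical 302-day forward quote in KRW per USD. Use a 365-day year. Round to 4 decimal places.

1203.2136

T = 302/365 years.
Growth of 1 KRW over T: 1 + 0.0480×302/365 = 1.0397150685.
Growth of 1 USD over T: 1 + 0.0382×302/365 = 1.0316065753.
Forward (KRW per USD) = 1193.83 × 1.0397150685 / 1.0316065753 = 1203.213580.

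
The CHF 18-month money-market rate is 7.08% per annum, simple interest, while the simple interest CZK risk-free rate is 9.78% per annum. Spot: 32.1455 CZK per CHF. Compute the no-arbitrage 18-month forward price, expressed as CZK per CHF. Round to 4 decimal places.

T = 18/12 years.
CZK growth factor: 1 + 0.0978×18/12 = 1.146700.
Growth of 1 CHF over T: 1 + 0.0708×18/12 = 1.106200.
Forward (CZK per CHF) = 32.1455 × 1.146700 / 1.106200 = 33.322405.

33.3224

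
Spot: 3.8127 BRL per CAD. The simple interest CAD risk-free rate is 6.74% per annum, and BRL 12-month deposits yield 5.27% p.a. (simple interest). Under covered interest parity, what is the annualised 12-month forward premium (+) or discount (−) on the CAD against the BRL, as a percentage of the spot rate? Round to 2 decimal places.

T = 1 year.
CIP forward (BRL per CAD) = 3.8127 × 1.052700/1.067400 = 3.7601923.
(F − S)/S ÷ T = (3.7601923 − 3.8127)/3.8127/1 = -0.013772 → -1.38%.

-1.38%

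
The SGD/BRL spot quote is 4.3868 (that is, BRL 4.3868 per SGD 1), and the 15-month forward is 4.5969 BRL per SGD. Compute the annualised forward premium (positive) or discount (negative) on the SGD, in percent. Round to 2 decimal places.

T = 15/12 years.
(F − S)/S = (4.5969 − 4.3868)/4.3868 = 0.0478937.
×(1/T) gives 3.83% p.a.

+3.83%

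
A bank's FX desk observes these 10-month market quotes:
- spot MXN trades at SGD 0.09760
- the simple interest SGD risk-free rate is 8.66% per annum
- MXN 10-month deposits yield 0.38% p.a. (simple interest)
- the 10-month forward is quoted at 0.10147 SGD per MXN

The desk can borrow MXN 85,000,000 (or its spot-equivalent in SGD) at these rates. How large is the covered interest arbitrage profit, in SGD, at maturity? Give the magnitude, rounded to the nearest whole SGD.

SGD 242,432

T = 10/12 years.
Invest the MXN and cover forward: 85,000,000 × 1.003166667 × 0.10147 = SGD 8,652,262.34.
Convert at spot and invest in SGD: 85,000,000 × 0.09760 × 1.072166667 = SGD 8,894,694.67.
The quoted forward undervalues MXN, so borrow MXN, convert to SGD at spot, deposit the SGD at 8.66%, and buy MXN forward at 0.10147 to cover the loan.
Arbitrage profit = |8,652,262.34 − 8,894,694.67| = SGD 242,432.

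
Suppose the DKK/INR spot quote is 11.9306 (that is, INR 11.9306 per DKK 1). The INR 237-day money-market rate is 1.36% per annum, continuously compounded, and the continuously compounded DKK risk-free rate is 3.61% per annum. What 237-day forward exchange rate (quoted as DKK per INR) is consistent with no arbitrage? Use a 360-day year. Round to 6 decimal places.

0.085069

T = 237/360 years.
INR growth factor: e^(0.0136×237/360) = 1.0089935.
DKK accumulates by e^(0.0361×237/360) = 1.0240505.
Forward (INR per DKK) = 11.9306 × 1.0089935 / 1.0240505 = 11.75518.
Invert for DKK per INR: 1 / 11.75518 = 0.085069.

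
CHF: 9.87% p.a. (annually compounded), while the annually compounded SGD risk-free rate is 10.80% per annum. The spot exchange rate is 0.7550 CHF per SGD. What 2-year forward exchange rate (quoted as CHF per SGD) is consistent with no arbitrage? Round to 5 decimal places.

0.74238

T = 2 years.
CHF accumulates by (1 + 0.0987)^2 = 1.2071417.
Growth of 1 SGD over T: (1 + 0.1080)^2 = 1.227664.
So F = 0.755 × 1.2071417 / 1.227664 = 0.7423790 (CHF/SGD).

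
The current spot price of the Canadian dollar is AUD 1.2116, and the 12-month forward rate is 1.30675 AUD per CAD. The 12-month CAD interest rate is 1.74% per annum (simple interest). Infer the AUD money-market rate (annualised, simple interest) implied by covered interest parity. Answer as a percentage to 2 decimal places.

9.73%

T = 1 year.
CIP gives F = S · g_AUD/g_CAD, so g_AUD/g_CAD = 1.30675/1.2116 = 1.0785325.
CAD growth factor: 1 + 0.0174×1 = 1.017400.
So the AUD growth factor = 1.097299.
r = (1.097299 − 1)/1 = 0.097299 → 9.73%.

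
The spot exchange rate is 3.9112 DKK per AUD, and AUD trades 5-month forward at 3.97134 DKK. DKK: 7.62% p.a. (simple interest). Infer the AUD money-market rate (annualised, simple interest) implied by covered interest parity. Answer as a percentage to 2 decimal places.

3.87%

T = 5/12 years.
By CIP, F/S equals the DKK-to-AUD growth ratio: 3.97134/3.9112 = 1.0153764.
DKK growth factor: 1 + 0.0762×5/12 = 1.031750.
Hence g_AUD = 1.0161256.
r = (1.0161256 − 1)/(5/12) = 0.038701 → 3.87%.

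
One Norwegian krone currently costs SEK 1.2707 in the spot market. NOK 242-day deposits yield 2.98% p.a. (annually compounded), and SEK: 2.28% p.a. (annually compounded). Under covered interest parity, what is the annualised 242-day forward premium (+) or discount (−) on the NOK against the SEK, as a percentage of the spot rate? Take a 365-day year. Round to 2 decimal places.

T = 242/365 years.
No-arbitrage forward: 1.2707 × 1.0150592 / 1.0196599 = 1.2649666 SEK/NOK.
(F − S)/S ÷ T = (1.2649666 − 1.2707)/1.2707/(242/365) = -0.006805 → -0.68%.

-0.68%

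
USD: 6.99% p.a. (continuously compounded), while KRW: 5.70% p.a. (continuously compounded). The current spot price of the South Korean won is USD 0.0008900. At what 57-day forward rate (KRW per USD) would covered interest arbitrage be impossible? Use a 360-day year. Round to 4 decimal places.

1121.3029

T = 57/360 years.
Growth of 1 USD over T: e^(0.0699×57/360) = 1.0111289713.
KRW growth factor: e^(0.0570×57/360) = 1.0090658481.
Forward (USD per KRW) = 0.00089 × 1.0111289713 / 1.0090658481 = 0.0008918196827.
Quoted the other way: 1/0.0008918196827 = 1121.3029 KRW per USD.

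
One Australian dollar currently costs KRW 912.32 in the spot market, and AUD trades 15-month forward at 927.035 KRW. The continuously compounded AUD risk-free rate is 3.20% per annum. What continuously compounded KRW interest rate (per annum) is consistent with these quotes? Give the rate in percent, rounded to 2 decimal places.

T = 15/12 years.
F/S = 927.035/912.32 = 1.0161292 = (growth of KRW) / (growth of AUD).
AUD growth factor: e^(0.0320×15/12) = 1.0408108.
That pins the KRW growth at 1.0575982.
r = ln(1.0575982)/(15/12) = 0.044800 → 4.48%.

4.48%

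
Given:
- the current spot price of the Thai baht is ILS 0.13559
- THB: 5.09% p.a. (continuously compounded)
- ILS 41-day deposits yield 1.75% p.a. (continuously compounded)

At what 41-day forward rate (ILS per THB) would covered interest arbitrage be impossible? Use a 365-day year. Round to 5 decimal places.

0.13508

T = 41/365 years.
ILS accumulates by e^(0.0175×41/365) = 1.0019677.
THB accumulates by e^(0.0509×41/365) = 1.0057339.
CIP: F = S · (grow ILS)/(grow THB) = 0.13559 × 1.0019677/1.0057339 = 0.1350823 ILS per THB.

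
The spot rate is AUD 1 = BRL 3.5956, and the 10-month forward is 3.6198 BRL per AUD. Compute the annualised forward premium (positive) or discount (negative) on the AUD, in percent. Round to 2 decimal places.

+0.81%

T = 10/12 years.
Period premium: (3.6198 − 3.5956)/3.5956 = 0.0067304.
×(1/T) gives 0.81% p.a.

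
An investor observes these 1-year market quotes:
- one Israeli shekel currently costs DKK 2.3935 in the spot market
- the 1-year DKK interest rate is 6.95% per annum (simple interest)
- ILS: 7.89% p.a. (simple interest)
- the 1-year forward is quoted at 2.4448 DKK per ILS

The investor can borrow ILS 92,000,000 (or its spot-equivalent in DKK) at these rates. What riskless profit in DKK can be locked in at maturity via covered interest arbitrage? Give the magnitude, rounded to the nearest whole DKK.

DKK 7,161,875

T = 1 year.
Keep in ILS, deliver into the forward: 92,000,000·1.078900·2.4448 = DKK 242,667,914.24.
Swap to DKK now, deposit: 92,000,000·2.3935·1.069500 = DKK 235,506,039.00.
The quoted forward overvalues ILS, so borrow DKK, buy ILS at spot, deposit the ILS at 7.89%, and sell the proceeds forward at 2.4448.
Arbitrage profit = |242,667,914.24 − 235,506,039.00| = DKK 7,161,875.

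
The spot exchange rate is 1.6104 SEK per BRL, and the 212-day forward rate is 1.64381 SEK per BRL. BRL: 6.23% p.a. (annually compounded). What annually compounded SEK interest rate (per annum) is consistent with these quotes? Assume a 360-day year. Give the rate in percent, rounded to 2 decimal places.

10.00%

T = 212/360 years.
F/S = 1.64381/1.6104 = 1.0207464 = (growth of SEK) / (growth of BRL).
The BRL side grows by (1 + 0.0623)^(212/360) = 1.0362312.
So the SEK growth factor = 1.0577293.
r = 1.0577293^(360/212) − 1 = 0.099995 → 10.00%.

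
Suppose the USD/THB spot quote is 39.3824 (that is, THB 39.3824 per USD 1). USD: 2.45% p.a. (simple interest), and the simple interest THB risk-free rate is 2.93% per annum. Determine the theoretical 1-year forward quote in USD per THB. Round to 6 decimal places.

0.025274

T = 1 year.
THB accumulates by 1 + 0.0293×1 = 1.029300.
USD accumulates by 1 + 0.0245×1 = 1.024500.
So F = 39.3824 × 1.029300 / 1.024500 = 39.56691 (THB/USD).
Invert for USD per THB: 1 / 39.56691 = 0.025274.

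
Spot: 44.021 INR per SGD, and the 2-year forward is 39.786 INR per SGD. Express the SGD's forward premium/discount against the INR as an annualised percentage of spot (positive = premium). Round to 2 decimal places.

T = 2 years.
(F − S)/S = (39.786 − 44.021)/44.021 = -0.0962041.
×(1/T) gives -4.81% p.a.

-4.81%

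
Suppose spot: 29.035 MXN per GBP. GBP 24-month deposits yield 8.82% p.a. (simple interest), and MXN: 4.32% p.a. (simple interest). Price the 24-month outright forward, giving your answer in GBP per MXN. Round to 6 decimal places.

0.037294

T = 2 years.
Growth of 1 MXN over T: 1 + 0.0432×2 = 1.086400.
GBP accumulates by 1 + 0.0882×2 = 1.176400.
CIP: F = S · (grow MXN)/(grow GBP) = 29.035 × 1.086400/1.176400 = 26.81369 MXN per GBP.
Quoted the other way: 1/26.81369 = 0.037294 GBP per MXN.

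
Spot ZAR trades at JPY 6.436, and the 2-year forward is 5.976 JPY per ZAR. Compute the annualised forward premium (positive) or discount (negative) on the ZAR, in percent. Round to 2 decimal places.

T = 2 years.
ZAR trades forward at -7.14730% vs spot over the period.
Annualise by dividing by T: -0.0714730 / 2 = -0.035736 → -3.57%.

-3.57%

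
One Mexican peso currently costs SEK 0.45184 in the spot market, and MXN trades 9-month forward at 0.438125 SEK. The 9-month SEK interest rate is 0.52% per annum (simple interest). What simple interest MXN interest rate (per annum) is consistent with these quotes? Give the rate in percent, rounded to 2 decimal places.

T = 9/12 years.
CIP gives F = S · g_SEK/g_MXN, so g_SEK/g_MXN = 0.438125/0.45184 = 0.9696463.
The SEK side grows by 1 + 0.0052×9/12 = 1.003900.
Hence g_MXN = 1.035326.
r = (1.035326 − 1)/(9/12) = 0.047101 → 4.71%.

4.71%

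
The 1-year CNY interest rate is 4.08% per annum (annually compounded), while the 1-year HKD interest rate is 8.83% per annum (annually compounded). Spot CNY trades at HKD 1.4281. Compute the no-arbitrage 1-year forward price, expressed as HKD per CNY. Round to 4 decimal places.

1.4933

T = 1 year.
HKD accumulates by (1 + 0.0883)^1 = 1.088300.
CNY growth factor: (1 + 0.0408)^1 = 1.040800.
Forward (HKD per CNY) = 1.4281 × 1.088300 / 1.040800 = 1.493276.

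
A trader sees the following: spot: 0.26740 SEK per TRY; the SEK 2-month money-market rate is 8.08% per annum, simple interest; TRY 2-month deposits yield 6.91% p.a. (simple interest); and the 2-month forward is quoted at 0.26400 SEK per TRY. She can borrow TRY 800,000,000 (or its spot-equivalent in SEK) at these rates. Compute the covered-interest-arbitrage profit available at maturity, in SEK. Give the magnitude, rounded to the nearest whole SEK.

T = 2/12 years.
Route A — deposit TRY, sell forward: 800,000,000 × 1.01151666667 × 0.26400 = SEK 213,632,320.00.
Route B — convert at spot, deposit SEK: 800,000,000 × 0.26740 × 1.01346666667 = SEK 216,800,789.33.
The quoted forward undervalues TRY, so borrow TRY, convert to SEK at spot, deposit the SEK at 8.08%, and buy TRY forward at 0.26400 to cover the loan.
Profit = 216,800,789.33 − 213,632,320.00 = SEK 3,168,469.

SEK 3,168,469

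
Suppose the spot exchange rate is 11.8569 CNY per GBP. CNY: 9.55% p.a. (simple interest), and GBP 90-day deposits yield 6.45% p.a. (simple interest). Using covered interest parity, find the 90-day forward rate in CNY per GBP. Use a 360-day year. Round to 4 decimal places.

11.9473

T = 90/360 years.
CNY accumulates by 1 + 0.0955×90/360 = 1.023875.
GBP accumulates by 1 + 0.0645×90/360 = 1.016125.
Forward (CNY per GBP) = 11.8569 × 1.023875 / 1.016125 = 11.947333.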